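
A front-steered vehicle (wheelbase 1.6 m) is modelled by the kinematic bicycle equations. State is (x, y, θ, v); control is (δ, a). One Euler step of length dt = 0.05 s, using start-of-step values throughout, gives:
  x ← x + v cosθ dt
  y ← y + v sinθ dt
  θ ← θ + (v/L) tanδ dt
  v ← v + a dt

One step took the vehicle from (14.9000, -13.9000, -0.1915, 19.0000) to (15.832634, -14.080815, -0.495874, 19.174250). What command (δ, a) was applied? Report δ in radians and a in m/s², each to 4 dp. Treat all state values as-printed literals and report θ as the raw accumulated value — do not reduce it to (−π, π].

a = (v'−v)/dt = (0.174250)/0.05 = 3.4850
Δθ = θ'−θ = -0.304374;  (v·dt/L) = 19.0000·0.05/1.6 = 0.593750
tan δ = Δθ·L/(v·dt) = -0.512630  →  δ = -0.4737

δ = -0.4737, a = 3.4850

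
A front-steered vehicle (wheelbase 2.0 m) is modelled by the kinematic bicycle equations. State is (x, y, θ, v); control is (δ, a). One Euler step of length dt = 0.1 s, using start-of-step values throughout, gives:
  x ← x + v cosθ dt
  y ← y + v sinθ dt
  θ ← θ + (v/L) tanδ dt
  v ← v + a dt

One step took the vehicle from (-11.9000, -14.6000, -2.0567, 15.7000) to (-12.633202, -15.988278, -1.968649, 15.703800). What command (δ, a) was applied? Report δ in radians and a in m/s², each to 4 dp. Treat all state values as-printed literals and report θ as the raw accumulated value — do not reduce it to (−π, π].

δ = 0.1117, a = 0.0380

a = (v'−v)/dt = (0.003800)/0.1 = 0.0380
Δθ = θ'−θ = 0.088051;  (v·dt/L) = 15.7000·0.1/2.0 = 0.785000
tan δ = Δθ·L/(v·dt) = 0.112167  →  δ = 0.1117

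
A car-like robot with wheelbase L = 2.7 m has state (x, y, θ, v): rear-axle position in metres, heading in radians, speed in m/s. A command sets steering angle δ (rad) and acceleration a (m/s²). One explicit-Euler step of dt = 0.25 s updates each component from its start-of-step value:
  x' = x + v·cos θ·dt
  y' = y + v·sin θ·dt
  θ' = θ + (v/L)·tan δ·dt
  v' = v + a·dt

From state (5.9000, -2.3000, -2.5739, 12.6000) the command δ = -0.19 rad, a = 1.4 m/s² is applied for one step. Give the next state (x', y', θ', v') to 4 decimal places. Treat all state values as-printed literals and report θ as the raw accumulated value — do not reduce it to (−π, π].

(3.2441, -3.9937, -2.7983, 12.9500)

x' = 5.9000 + 12.6000·cos(-2.5739)·0.25 = 3.2441
y' = -2.3000 + 12.6000·sin(-2.5739)·0.25 = -3.9937
θ' = -2.5739 + (12.6000/2.7)·tan(-0.19)·0.25 = -2.7983
v' = 12.6000 + 1.4000·0.25 = 12.9500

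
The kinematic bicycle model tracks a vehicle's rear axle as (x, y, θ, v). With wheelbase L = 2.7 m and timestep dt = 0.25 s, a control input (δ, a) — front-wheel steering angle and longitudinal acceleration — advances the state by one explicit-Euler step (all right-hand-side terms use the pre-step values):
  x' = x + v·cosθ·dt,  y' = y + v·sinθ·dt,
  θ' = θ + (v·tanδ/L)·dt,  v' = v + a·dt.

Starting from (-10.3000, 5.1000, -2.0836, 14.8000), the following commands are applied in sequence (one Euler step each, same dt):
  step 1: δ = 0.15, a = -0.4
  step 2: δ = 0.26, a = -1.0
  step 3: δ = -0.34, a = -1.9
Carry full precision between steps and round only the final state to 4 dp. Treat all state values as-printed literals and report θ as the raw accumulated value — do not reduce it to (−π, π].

(-13.0177, -5.2355, -1.9877, 13.9750)

after step 1 (δ=0.15, a=-0.4): (-12.115302, 1.875922, -1.876489, 14.700000)
after step 2 (δ=0.26, a=-1.0): (-13.221307, -1.628700, -1.514404, 14.450000)
after step 3 (δ=-0.34, a=-1.9): (-13.017697, -5.235458, -1.987691, 13.975000)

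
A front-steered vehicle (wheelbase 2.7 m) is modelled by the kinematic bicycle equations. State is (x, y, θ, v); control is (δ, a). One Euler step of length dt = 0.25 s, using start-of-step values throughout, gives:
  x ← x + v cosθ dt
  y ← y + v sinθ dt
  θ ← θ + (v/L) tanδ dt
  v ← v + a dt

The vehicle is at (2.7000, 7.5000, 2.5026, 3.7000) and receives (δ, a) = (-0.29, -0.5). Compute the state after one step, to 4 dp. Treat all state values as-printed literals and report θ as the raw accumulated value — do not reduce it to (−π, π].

(1.9575, 8.0517, 2.4004, 3.5750)

x' = 2.7000 + 3.7000·cos(2.5026)·0.25 = 1.9575
y' = 7.5000 + 3.7000·sin(2.5026)·0.25 = 8.0517
θ' = 2.5026 + (3.7000/2.7)·tan(-0.29)·0.25 = 2.4004
v' = 3.7000 − 0.5000·0.25 = 3.5750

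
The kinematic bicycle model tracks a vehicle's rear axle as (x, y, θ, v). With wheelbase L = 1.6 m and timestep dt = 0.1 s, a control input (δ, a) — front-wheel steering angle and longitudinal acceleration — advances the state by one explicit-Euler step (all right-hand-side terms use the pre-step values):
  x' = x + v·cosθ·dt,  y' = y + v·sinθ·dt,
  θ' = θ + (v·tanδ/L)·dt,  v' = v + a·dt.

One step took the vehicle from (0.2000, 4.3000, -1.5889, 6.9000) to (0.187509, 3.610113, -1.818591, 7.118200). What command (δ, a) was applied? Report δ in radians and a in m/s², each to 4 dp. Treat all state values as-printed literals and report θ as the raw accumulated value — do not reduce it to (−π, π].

δ = -0.4894, a = 2.1820

a = (v'−v)/dt = (0.218200)/0.1 = 2.1820
Δθ = θ'−θ = -0.229691;  (v·dt/L) = 6.9000·0.1/1.6 = 0.431250
tan δ = Δθ·L/(v·dt) = -0.532617  →  δ = -0.4894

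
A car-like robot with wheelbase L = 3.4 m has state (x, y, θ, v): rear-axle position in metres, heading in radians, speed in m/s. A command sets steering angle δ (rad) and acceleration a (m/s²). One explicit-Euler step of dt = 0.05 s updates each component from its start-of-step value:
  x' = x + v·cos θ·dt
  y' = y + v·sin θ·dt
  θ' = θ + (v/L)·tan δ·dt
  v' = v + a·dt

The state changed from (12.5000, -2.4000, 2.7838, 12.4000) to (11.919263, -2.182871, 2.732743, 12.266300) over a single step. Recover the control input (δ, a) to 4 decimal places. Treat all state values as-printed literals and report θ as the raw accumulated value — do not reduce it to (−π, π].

δ = -0.2730, a = -2.6740

a = (v'−v)/dt = (-0.133700)/0.05 = -2.6740
Δθ = θ'−θ = -0.051057;  (v·dt/L) = 12.4000·0.05/3.4 = 0.182353
tan δ = Δθ·L/(v·dt) = -0.279990  →  δ = -0.2730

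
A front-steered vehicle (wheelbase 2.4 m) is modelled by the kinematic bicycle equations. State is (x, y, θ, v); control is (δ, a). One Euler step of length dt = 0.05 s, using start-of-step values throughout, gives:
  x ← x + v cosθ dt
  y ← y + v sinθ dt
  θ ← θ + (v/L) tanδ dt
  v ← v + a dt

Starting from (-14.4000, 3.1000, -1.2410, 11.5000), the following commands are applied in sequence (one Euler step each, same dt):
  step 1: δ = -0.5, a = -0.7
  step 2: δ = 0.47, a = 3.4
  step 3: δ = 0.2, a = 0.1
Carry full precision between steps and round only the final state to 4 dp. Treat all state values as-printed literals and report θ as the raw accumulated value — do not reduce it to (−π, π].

(-13.9174, 1.4419, -1.2014, 11.6400)

after step 1 (δ=-0.5, a=-0.7): (-14.213786, 2.555988, -1.371885, 11.465000)
after step 2 (δ=0.47, a=3.4): (-14.100511, 1.994041, -1.250555, 11.635000)
after step 3 (δ=0.2, a=0.1): (-13.917378, 1.441867, -1.201419, 11.640000)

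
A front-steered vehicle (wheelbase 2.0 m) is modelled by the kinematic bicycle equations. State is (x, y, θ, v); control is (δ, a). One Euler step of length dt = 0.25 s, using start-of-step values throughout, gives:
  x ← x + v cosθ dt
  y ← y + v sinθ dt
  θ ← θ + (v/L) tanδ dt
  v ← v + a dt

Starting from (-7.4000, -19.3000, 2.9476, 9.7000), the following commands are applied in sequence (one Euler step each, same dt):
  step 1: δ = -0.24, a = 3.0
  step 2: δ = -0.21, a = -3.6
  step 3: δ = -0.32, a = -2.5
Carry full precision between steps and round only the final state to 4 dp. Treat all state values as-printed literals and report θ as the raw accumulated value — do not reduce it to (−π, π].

after step 1 (δ=-0.24, a=3.0): (-9.779513, -18.832513, 2.650881, 10.450000)
after step 2 (δ=-0.21, a=-3.6): (-12.083732, -17.601363, 2.372464, 9.550000)
after step 3 (δ=-0.32, a=-2.5): (-13.799190, -15.940833, 1.976868, 8.925000)

(-13.7992, -15.9408, 1.9769, 8.9250)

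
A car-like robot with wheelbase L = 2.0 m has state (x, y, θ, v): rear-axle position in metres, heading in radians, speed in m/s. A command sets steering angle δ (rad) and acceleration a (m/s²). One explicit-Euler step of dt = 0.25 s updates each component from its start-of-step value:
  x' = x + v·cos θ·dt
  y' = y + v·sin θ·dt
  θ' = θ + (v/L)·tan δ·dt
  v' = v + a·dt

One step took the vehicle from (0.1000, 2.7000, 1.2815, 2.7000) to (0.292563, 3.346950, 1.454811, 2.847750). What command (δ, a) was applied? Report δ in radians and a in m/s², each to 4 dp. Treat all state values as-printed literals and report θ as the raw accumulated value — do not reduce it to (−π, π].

a = (v'−v)/dt = (0.147750)/0.25 = 0.5910
Δθ = θ'−θ = 0.173311;  (v·dt/L) = 2.7000·0.25/2.0 = 0.337500
tan δ = Δθ·L/(v·dt) = 0.513514  →  δ = 0.4744

δ = 0.4744, a = 0.5910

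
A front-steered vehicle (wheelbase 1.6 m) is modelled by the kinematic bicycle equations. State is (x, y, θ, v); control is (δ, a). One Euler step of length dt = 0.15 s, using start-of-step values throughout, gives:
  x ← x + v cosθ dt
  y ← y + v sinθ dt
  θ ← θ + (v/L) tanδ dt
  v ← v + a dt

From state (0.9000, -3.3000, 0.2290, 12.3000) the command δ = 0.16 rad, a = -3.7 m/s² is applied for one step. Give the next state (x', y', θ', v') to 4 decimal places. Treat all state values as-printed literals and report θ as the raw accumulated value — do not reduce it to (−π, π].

x' = 0.9000 + 12.3000·cos(0.2290)·0.15 = 2.6968
y' = -3.3000 + 12.3000·sin(0.2290)·0.15 = -2.8812
θ' = 0.2290 + (12.3000/1.6)·tan(0.16)·0.15 = 0.4151
v' = 12.3000 − 3.7000·0.15 = 11.7450

(2.6968, -2.8812, 0.4151, 11.7450)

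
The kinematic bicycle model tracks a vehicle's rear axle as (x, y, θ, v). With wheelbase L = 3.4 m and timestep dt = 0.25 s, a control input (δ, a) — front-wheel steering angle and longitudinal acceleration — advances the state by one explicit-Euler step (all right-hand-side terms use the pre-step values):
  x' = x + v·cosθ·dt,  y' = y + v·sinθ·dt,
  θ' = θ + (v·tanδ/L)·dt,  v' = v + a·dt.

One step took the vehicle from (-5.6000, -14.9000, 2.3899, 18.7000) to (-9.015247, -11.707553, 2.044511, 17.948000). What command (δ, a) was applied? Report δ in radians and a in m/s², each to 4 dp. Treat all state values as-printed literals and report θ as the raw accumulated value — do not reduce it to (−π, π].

δ = -0.2461, a = -3.0080

a = (v'−v)/dt = (-0.752000)/0.25 = -3.0080
Δθ = θ'−θ = -0.345389;  (v·dt/L) = 18.7000·0.25/3.4 = 1.375000
tan δ = Δθ·L/(v·dt) = -0.251192  →  δ = -0.2461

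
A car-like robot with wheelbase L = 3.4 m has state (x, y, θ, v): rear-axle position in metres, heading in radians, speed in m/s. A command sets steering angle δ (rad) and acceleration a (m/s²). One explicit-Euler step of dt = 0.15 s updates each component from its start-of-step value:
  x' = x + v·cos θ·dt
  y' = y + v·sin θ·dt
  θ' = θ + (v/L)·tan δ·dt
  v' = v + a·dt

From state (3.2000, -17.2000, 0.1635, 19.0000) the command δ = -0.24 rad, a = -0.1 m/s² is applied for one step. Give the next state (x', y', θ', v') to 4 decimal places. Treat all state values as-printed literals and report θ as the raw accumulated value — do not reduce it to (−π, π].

(6.0120, -16.7361, -0.0416, 18.9850)

x' = 3.2000 + 19.0000·cos(0.1635)·0.15 = 6.0120
y' = -17.2000 + 19.0000·sin(0.1635)·0.15 = -16.7361
θ' = 0.1635 + (19.0000/3.4)·tan(-0.24)·0.15 = -0.0416
v' = 19.0000 − 0.1000·0.15 = 18.9850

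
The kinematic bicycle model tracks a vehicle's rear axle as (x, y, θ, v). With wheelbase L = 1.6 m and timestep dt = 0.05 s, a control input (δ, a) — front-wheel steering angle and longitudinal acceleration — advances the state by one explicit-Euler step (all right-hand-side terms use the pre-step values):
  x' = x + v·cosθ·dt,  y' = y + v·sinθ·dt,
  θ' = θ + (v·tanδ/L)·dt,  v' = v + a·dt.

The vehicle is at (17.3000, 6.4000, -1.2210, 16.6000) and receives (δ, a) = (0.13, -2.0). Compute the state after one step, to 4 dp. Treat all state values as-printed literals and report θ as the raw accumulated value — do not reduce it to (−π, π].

(17.5844, 5.6203, -1.1532, 16.5000)

x' = 17.3000 + 16.6000·cos(-1.2210)·0.05 = 17.5844
y' = 6.4000 + 16.6000·sin(-1.2210)·0.05 = 5.6203
θ' = -1.2210 + (16.6000/1.6)·tan(0.13)·0.05 = -1.1532
v' = 16.6000 − 2.0000·0.05 = 16.5000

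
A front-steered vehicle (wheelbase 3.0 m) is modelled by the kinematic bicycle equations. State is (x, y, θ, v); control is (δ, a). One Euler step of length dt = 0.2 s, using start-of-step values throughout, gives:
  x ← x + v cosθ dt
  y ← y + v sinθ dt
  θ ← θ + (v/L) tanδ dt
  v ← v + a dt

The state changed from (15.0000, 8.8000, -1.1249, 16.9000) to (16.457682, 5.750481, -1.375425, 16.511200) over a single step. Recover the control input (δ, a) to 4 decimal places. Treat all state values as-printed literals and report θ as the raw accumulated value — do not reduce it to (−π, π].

a = (v'−v)/dt = (-0.388800)/0.2 = -1.9440
Δθ = θ'−θ = -0.250525;  (v·dt/L) = 16.9000·0.2/3.0 = 1.126667
tan δ = Δθ·L/(v·dt) = -0.222359  →  δ = -0.2188

δ = -0.2188, a = -1.9440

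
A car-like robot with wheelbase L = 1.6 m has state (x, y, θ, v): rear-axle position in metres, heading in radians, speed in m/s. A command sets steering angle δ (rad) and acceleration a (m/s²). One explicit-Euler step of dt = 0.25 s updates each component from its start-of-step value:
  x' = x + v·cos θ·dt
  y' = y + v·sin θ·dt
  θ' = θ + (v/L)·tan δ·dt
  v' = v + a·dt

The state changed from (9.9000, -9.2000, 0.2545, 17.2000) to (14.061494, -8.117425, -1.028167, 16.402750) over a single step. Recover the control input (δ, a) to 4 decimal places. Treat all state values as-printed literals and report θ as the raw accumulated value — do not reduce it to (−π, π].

δ = -0.4453, a = -3.1890

a = (v'−v)/dt = (-0.797250)/0.25 = -3.1890
Δθ = θ'−θ = -1.282667;  (v·dt/L) = 17.2000·0.25/1.6 = 2.687500
tan δ = Δθ·L/(v·dt) = -0.477271  →  δ = -0.4453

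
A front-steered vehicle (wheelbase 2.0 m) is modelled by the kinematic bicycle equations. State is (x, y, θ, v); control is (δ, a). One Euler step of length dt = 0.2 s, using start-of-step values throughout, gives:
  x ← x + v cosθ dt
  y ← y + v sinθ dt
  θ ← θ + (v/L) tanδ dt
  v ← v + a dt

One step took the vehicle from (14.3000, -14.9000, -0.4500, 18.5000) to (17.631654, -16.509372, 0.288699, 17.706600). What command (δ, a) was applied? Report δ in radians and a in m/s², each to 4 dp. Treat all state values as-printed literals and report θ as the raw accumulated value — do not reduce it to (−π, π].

δ = 0.3799, a = -3.9670

a = (v'−v)/dt = (-0.793400)/0.2 = -3.9670
Δθ = θ'−θ = 0.738699;  (v·dt/L) = 18.5000·0.2/2.0 = 1.850000
tan δ = Δθ·L/(v·dt) = 0.399297  →  δ = 0.3799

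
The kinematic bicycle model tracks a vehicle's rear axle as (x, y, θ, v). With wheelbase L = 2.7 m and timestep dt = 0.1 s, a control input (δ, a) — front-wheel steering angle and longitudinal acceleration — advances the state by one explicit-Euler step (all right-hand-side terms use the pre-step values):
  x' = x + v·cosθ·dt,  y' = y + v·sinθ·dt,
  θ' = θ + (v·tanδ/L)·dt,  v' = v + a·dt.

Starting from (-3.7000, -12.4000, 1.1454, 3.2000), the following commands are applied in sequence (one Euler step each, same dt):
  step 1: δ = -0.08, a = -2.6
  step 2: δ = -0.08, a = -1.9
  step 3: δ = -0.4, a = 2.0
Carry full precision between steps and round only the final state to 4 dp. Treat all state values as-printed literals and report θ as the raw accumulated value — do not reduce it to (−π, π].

(-3.3260, -11.5935, 1.0841, 2.9500)

after step 1 (δ=-0.08, a=-2.6): (-3.567942, -12.108520, 1.135898, 2.940000)
after step 2 (δ=-0.08, a=-1.9): (-3.444074, -11.841888, 1.127168, 2.750000)
after step 3 (δ=-0.4, a=2.0): (-3.326039, -11.593507, 1.084106, 2.950000)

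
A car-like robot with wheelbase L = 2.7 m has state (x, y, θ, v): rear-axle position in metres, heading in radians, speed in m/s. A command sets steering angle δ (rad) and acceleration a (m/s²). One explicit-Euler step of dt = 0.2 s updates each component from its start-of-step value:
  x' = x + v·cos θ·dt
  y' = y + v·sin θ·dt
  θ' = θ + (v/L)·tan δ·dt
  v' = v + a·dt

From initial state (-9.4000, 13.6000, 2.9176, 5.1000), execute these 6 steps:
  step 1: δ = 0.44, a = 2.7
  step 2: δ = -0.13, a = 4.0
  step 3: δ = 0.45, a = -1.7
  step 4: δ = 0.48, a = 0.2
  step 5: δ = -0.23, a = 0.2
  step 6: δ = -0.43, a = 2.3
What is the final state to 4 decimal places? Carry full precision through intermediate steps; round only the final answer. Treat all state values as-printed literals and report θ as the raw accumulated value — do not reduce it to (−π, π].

(-16.3546, 13.0963, 3.1901, 6.6400)

after step 1 (δ=0.44, a=2.7): (-10.394519, 13.826567, 3.095450, 5.640000)
after step 2 (δ=-0.13, a=4.0): (-11.521318, 13.878597, 3.040831, 6.440000)
after step 3 (δ=0.45, a=-1.7): (-12.802785, 14.008158, 3.271266, 6.100000)
after step 4 (δ=0.48, a=0.2): (-14.012542, 13.850399, 3.506505, 6.140000)
after step 5 (δ=-0.23, a=0.2): (-15.159684, 13.412165, 3.400014, 6.180000)
after step 6 (δ=-0.43, a=2.3): (-16.354643, 13.096300, 3.190067, 6.640000)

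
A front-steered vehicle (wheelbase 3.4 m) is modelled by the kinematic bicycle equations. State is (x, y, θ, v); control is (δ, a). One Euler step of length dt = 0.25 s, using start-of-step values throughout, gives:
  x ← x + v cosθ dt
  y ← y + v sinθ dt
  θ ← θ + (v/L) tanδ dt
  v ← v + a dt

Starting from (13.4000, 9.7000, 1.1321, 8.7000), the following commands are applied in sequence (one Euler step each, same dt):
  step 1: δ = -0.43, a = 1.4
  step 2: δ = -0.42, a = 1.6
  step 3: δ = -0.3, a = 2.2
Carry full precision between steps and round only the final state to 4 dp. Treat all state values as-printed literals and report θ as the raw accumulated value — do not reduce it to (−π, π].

after step 1 (δ=-0.43, a=1.4): (14.323852, 11.669041, 0.838717, 9.050000)
after step 2 (δ=-0.42, a=1.6): (15.836146, 13.351858, 0.541550, 9.450000)
after step 3 (δ=-0.3, a=2.2): (17.860598, 14.569643, 0.326606, 10.000000)

(17.8606, 14.5696, 0.3266, 10.0000)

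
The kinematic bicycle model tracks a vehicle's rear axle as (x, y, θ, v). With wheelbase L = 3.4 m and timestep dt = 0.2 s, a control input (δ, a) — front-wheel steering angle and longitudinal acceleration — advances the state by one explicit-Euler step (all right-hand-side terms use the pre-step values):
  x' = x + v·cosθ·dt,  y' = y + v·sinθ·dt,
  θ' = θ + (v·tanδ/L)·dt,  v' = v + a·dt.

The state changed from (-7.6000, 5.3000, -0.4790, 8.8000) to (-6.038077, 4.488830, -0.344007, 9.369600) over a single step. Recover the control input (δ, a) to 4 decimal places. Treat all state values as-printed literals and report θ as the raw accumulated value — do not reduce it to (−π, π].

δ = 0.2551, a = 2.8480

a = (v'−v)/dt = (0.569600)/0.2 = 2.8480
Δθ = θ'−θ = 0.134993;  (v·dt/L) = 8.8000·0.2/3.4 = 0.517647
tan δ = Δθ·L/(v·dt) = 0.260782  →  δ = 0.2551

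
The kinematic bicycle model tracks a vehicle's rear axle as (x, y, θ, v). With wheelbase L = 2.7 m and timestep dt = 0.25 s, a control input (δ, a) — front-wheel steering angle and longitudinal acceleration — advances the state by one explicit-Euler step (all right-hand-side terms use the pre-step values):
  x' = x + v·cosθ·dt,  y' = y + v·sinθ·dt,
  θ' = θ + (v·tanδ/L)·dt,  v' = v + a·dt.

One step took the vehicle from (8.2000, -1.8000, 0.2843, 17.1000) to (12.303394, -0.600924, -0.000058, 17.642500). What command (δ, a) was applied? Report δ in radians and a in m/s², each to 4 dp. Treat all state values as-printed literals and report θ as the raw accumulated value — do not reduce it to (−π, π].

δ = -0.1777, a = 2.1700

a = (v'−v)/dt = (0.542500)/0.25 = 2.1700
Δθ = θ'−θ = -0.284358;  (v·dt/L) = 17.1000·0.25/2.7 = 1.583333
tan δ = Δθ·L/(v·dt) = -0.179595  →  δ = -0.1777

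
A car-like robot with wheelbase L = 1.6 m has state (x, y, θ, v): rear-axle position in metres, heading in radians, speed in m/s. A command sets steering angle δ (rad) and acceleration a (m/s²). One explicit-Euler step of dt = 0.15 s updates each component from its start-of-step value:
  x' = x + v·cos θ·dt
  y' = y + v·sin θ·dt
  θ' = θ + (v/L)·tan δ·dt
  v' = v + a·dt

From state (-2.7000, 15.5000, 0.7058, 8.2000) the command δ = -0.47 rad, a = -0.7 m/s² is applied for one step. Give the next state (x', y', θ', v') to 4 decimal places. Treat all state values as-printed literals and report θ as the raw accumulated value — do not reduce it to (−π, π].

(-1.7639, 16.2978, 0.3153, 8.0950)

x' = -2.7000 + 8.2000·cos(0.7058)·0.15 = -1.7639
y' = 15.5000 + 8.2000·sin(0.7058)·0.15 = 16.2978
θ' = 0.7058 + (8.2000/1.6)·tan(-0.47)·0.15 = 0.3153
v' = 8.2000 − 0.7000·0.15 = 8.0950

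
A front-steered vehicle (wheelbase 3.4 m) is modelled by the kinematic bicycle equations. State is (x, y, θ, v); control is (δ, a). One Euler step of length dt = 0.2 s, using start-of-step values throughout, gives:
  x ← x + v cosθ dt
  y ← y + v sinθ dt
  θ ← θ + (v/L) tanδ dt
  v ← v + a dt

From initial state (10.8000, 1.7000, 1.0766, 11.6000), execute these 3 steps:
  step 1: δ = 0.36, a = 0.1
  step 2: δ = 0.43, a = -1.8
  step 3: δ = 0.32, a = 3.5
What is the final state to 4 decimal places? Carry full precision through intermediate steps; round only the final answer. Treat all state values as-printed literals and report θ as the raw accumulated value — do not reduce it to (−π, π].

after step 1 (δ=0.36, a=0.1): (11.900432, 3.742412, 1.333440, 11.620000)
after step 2 (δ=0.43, a=-1.8): (12.446884, 6.001254, 1.646921, 11.260000)
after step 3 (δ=0.32, a=3.5): (12.275618, 8.246732, 1.866417, 11.960000)

(12.2756, 8.2467, 1.8664, 11.9600)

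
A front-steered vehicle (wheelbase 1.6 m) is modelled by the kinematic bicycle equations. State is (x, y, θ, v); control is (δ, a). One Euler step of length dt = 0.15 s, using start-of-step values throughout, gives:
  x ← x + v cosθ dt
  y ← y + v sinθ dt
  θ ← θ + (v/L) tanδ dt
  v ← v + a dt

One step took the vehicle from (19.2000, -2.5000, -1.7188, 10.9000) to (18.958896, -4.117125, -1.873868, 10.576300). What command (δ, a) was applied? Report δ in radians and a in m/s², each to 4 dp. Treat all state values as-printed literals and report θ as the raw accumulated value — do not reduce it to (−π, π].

a = (v'−v)/dt = (-0.323700)/0.15 = -2.1580
Δθ = θ'−θ = -0.155068;  (v·dt/L) = 10.9000·0.15/1.6 = 1.021875
tan δ = Δθ·L/(v·dt) = -0.151749  →  δ = -0.1506

δ = -0.1506, a = -2.1580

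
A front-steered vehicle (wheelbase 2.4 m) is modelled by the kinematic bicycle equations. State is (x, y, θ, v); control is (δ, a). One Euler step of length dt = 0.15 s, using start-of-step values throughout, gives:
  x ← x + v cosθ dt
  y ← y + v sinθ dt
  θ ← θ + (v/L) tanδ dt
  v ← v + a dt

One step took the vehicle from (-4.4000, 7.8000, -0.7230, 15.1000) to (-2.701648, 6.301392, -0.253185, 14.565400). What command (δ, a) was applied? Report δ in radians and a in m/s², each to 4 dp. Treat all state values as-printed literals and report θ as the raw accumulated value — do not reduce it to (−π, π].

δ = 0.4619, a = -3.5640

a = (v'−v)/dt = (-0.534600)/0.15 = -3.5640
Δθ = θ'−θ = 0.469815;  (v·dt/L) = 15.1000·0.15/2.4 = 0.943750
tan δ = Δθ·L/(v·dt) = 0.497817  →  δ = 0.4619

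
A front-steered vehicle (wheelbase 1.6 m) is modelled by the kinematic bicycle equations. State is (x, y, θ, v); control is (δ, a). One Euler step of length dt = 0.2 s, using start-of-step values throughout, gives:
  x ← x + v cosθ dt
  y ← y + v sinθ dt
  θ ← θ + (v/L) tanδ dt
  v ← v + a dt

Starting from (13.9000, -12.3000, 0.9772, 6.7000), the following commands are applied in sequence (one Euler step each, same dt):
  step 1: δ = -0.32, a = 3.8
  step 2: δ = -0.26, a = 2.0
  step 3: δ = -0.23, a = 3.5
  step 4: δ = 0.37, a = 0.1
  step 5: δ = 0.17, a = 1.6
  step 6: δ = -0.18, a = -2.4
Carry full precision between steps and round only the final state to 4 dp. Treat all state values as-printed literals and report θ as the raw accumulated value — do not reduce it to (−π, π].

(21.4690, -6.8439, 0.6182, 8.4200)

after step 1 (δ=-0.32, a=3.8): (14.649523, -11.189228, 0.699661, 7.460000)
after step 2 (δ=-0.26, a=2.0): (15.790993, -10.228442, 0.451596, 7.860000)
after step 3 (δ=-0.23, a=3.5): (17.205403, -9.542417, 0.221550, 8.560000)
after step 4 (δ=0.37, a=0.1): (18.875558, -9.166218, 0.636564, 8.580000)
after step 5 (δ=0.17, a=1.6): (20.255467, -8.146166, 0.820666, 8.900000)
after step 6 (δ=-0.18, a=-2.4): (21.468954, -6.843918, 0.618225, 8.420000)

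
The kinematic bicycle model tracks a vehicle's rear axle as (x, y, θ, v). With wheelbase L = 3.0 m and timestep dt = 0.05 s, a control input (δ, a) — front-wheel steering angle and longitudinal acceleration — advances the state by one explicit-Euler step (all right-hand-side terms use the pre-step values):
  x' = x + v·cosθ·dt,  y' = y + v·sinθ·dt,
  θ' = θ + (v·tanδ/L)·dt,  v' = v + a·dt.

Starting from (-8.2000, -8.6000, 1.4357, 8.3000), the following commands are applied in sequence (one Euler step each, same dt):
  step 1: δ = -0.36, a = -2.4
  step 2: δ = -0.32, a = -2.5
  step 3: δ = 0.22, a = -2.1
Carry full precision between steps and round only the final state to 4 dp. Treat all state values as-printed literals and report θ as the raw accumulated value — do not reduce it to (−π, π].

(-7.9753, -7.3950, 1.3685, 7.9500)

after step 1 (δ=-0.36, a=-2.4): (-8.144105, -8.188781, 1.383631, 8.180000)
after step 2 (δ=-0.32, a=-2.5): (-8.068001, -7.786924, 1.338452, 8.055000)
after step 3 (δ=0.22, a=-2.1): (-7.975264, -7.394996, 1.368472, 7.950000)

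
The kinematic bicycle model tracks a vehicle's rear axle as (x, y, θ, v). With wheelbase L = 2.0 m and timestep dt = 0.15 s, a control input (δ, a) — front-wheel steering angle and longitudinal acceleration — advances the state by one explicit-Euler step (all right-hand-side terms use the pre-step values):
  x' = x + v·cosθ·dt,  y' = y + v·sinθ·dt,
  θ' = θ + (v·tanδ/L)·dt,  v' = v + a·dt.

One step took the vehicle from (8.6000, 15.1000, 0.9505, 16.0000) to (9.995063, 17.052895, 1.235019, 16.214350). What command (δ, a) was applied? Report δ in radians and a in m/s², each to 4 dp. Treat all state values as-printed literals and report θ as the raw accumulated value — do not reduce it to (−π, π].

δ = 0.2328, a = 1.4290

a = (v'−v)/dt = (0.214350)/0.15 = 1.4290
Δθ = θ'−θ = 0.284519;  (v·dt/L) = 16.0000·0.15/2.0 = 1.200000
tan δ = Δθ·L/(v·dt) = 0.237099  →  δ = 0.2328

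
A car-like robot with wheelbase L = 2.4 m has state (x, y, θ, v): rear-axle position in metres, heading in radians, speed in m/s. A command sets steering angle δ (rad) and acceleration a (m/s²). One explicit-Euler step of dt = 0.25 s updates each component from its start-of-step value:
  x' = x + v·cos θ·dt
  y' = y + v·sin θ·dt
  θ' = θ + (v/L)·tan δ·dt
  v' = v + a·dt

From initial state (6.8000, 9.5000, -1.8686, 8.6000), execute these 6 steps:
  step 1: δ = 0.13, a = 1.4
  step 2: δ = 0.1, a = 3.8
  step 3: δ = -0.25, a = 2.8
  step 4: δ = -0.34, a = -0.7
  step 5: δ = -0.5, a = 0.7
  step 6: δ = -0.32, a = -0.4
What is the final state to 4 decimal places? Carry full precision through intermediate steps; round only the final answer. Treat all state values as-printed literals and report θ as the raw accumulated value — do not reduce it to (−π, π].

after step 1 (δ=0.13, a=1.4): (6.169144, 7.444636, -1.751481, 8.950000)
after step 2 (δ=0.1, a=3.8): (5.767058, 5.243561, -1.657940, 9.900000)
after step 3 (δ=-0.25, a=2.8): (5.551651, 2.777952, -1.921261, 10.600000)
after step 4 (δ=-0.34, a=-0.7): (4.641814, 0.289037, -2.311846, 10.425000)
after step 5 (δ=-0.5, a=0.7): (2.882432, -1.633751, -2.905096, 10.600000)
after step 6 (δ=-0.32, a=-0.4): (0.306195, -2.254641, -3.271005, 10.500000)

(0.3062, -2.2546, -3.2710, 10.5000)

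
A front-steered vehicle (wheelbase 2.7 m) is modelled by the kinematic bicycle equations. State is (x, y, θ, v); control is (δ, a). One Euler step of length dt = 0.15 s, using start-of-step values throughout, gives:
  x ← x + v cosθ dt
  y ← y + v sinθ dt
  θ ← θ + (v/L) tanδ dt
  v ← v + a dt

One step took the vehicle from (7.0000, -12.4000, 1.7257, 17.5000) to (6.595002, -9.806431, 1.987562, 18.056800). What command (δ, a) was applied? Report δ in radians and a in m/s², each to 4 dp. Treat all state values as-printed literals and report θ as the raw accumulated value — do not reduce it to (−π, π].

a = (v'−v)/dt = (0.556800)/0.15 = 3.7120
Δθ = θ'−θ = 0.261862;  (v·dt/L) = 17.5000·0.15/2.7 = 0.972222
tan δ = Δθ·L/(v·dt) = 0.269344  →  δ = 0.2631

δ = 0.2631, a = 3.7120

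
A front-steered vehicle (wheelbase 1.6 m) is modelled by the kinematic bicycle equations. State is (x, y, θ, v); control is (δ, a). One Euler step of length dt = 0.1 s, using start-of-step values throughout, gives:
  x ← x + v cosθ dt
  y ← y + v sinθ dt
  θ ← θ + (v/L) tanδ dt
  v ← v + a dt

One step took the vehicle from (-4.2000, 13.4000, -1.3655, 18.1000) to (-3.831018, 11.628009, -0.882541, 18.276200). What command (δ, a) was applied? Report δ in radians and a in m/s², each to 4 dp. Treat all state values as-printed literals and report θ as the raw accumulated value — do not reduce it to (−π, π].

a = (v'−v)/dt = (0.176200)/0.1 = 1.7620
Δθ = θ'−θ = 0.482959;  (v·dt/L) = 18.1000·0.1/1.6 = 1.131250
tan δ = Δθ·L/(v·dt) = 0.426925  →  δ = 0.4035

δ = 0.4035, a = 1.7620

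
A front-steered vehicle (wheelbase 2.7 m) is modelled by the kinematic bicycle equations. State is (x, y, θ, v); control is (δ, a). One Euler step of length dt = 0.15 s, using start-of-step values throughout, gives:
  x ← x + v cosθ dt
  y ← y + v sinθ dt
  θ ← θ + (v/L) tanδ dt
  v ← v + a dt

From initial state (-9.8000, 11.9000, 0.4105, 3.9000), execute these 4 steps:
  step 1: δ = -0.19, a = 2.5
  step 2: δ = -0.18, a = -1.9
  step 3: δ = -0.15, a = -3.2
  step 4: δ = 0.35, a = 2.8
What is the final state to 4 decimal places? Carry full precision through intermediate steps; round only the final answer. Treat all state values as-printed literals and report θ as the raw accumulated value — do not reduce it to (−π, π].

(-7.5942, 12.7077, 0.3633, 3.9300)

after step 1 (δ=-0.19, a=2.5): (-9.263601, 12.133455, 0.368831, 4.275000)
after step 2 (δ=-0.18, a=-1.9): (-8.665475, 12.364641, 0.325613, 3.990000)
after step 3 (δ=-0.15, a=-3.2): (-8.098424, 12.556095, 0.292111, 3.510000)
after step 4 (δ=0.35, a=2.8): (-7.594227, 12.707714, 0.363292, 3.930000)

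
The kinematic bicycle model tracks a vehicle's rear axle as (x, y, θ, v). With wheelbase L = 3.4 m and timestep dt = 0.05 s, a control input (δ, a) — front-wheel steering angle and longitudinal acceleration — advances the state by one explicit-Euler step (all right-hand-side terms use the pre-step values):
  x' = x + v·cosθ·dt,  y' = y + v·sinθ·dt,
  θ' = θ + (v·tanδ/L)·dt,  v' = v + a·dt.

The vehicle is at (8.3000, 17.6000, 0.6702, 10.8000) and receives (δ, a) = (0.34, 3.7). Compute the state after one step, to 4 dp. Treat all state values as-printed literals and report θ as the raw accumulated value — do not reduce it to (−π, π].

x' = 8.3000 + 10.8000·cos(0.6702)·0.05 = 8.7232
y' = 17.6000 + 10.8000·sin(0.6702)·0.05 = 17.9354
θ' = 0.6702 + (10.8000/3.4)·tan(0.34)·0.05 = 0.7264
v' = 10.8000 + 3.7000·0.05 = 10.9850

(8.7232, 17.9354, 0.7264, 10.9850)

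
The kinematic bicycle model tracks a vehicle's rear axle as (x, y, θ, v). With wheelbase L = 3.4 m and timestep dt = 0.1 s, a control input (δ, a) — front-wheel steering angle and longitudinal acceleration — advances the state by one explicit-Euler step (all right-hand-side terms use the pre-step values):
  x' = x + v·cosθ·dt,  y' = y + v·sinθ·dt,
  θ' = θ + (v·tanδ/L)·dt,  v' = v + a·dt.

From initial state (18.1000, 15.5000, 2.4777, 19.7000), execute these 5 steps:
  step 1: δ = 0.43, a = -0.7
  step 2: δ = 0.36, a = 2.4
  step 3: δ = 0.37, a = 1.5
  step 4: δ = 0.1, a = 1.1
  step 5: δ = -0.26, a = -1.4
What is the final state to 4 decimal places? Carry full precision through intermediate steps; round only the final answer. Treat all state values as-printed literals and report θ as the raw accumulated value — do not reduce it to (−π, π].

after step 1 (δ=0.43, a=-0.7): (16.548429, 16.713889, 2.743430, 19.630000)
after step 2 (δ=0.36, a=2.4): (14.738984, 17.474993, 2.960748, 19.870000)
after step 3 (δ=0.37, a=1.5): (12.784388, 17.832377, 3.187420, 20.020000)
after step 4 (δ=0.1, a=1.1): (10.784490, 17.740663, 3.246499, 20.130000)
after step 5 (δ=-0.26, a=-1.4): (8.782557, 17.529874, 3.088999, 19.990000)

(8.7826, 17.5299, 3.0890, 19.9900)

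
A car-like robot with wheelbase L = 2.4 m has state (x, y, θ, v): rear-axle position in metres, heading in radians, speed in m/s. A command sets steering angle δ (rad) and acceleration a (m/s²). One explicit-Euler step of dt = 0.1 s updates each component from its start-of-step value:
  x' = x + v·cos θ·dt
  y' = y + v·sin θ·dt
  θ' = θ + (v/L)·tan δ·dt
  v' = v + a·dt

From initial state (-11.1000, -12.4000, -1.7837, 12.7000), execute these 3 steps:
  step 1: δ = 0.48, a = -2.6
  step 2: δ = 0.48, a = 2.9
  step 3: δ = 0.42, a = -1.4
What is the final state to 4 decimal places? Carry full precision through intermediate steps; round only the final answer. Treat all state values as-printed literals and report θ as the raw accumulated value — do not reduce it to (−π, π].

after step 1 (δ=0.48, a=-2.6): (-11.368350, -13.641325, -1.508210, 12.440000)
after step 2 (δ=0.48, a=2.9): (-11.290543, -14.882890, -1.238360, 12.730000)
after step 3 (δ=0.42, a=-1.4): (-10.875104, -16.086193, -1.001491, 12.590000)

(-10.8751, -16.0862, -1.0015, 12.5900)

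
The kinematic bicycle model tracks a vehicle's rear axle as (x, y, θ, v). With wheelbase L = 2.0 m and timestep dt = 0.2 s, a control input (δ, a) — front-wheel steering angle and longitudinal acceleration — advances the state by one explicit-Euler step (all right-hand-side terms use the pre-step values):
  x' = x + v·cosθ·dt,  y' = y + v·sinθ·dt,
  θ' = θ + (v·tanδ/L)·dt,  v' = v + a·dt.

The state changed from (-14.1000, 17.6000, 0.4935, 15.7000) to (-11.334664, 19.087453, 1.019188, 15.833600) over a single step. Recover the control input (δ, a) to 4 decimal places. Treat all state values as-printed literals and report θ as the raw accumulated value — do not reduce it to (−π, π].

a = (v'−v)/dt = (0.133600)/0.2 = 0.6680
Δθ = θ'−θ = 0.525688;  (v·dt/L) = 15.7000·0.2/2.0 = 1.570000
tan δ = Δθ·L/(v·dt) = 0.334833  →  δ = 0.3231

δ = 0.3231, a = 0.6680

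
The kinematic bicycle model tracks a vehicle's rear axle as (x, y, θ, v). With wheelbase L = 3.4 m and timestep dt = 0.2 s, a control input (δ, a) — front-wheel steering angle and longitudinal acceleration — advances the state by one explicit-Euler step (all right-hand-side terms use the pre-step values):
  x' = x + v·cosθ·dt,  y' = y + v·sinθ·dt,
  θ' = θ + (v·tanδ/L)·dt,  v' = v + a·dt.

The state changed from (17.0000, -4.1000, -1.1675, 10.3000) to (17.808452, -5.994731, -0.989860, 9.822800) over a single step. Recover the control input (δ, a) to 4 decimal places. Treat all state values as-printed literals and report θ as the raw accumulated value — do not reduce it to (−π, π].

δ = 0.2852, a = -2.3860

a = (v'−v)/dt = (-0.477200)/0.2 = -2.3860
Δθ = θ'−θ = 0.177640;  (v·dt/L) = 10.3000·0.2/3.4 = 0.605882
tan δ = Δθ·L/(v·dt) = 0.293192  →  δ = 0.2852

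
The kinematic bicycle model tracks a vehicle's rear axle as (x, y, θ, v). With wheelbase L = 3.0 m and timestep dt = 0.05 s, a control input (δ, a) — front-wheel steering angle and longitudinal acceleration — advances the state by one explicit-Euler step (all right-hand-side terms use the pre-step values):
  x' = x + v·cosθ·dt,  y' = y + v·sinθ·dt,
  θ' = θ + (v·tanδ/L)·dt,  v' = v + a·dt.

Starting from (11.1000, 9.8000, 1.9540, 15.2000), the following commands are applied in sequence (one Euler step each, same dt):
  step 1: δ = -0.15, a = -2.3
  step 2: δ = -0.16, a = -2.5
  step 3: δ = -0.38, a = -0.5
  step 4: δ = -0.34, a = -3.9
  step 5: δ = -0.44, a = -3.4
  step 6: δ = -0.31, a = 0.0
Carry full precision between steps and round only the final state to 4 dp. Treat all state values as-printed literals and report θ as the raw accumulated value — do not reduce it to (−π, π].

after step 1 (δ=-0.15, a=-2.3): (10.815841, 10.504878, 1.915712, 15.085000)
after step 2 (δ=-0.16, a=-2.5): (10.560816, 11.214706, 1.875139, 14.960000)
after step 3 (δ=-0.38, a=-0.5): (10.336665, 11.928331, 1.775552, 14.935000)
after step 4 (δ=-0.34, a=-3.9): (10.184830, 12.659482, 1.687501, 14.740000)
after step 5 (δ=-0.44, a=-3.4): (10.099014, 13.391469, 1.571846, 14.570000)
after step 6 (δ=-0.31, a=0.0): (10.098249, 14.119968, 1.494060, 14.570000)

(10.0982, 14.1200, 1.4941, 14.5700)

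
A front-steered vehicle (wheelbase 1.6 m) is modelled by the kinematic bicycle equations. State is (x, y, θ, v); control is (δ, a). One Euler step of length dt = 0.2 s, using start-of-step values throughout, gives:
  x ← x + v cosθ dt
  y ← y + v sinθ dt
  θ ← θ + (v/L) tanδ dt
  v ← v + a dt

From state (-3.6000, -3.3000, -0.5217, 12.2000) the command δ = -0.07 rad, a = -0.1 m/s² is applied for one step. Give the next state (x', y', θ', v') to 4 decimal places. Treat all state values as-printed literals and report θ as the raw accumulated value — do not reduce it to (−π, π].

(-1.4846, -4.5160, -0.6286, 12.1800)

x' = -3.6000 + 12.2000·cos(-0.5217)·0.2 = -1.4846
y' = -3.3000 + 12.2000·sin(-0.5217)·0.2 = -4.5160
θ' = -0.5217 + (12.2000/1.6)·tan(-0.07)·0.2 = -0.6286
v' = 12.2000 − 0.1000·0.2 = 12.1800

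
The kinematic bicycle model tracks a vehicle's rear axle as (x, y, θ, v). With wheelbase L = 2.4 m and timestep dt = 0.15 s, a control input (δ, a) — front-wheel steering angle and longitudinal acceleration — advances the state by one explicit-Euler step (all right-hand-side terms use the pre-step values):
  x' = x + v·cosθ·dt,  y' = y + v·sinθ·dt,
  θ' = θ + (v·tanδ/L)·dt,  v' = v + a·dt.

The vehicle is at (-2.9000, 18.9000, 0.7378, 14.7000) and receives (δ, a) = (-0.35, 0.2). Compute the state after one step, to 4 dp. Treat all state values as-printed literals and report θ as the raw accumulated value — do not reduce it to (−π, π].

x' = -2.9000 + 14.7000·cos(0.7378)·0.15 = -1.2684
y' = 18.9000 + 14.7000·sin(0.7378)·0.15 = 20.3832
θ' = 0.7378 + (14.7000/2.4)·tan(-0.35)·0.15 = 0.4024
v' = 14.7000 + 0.2000·0.15 = 14.7300

(-1.2684, 20.3832, 0.4024, 14.7300)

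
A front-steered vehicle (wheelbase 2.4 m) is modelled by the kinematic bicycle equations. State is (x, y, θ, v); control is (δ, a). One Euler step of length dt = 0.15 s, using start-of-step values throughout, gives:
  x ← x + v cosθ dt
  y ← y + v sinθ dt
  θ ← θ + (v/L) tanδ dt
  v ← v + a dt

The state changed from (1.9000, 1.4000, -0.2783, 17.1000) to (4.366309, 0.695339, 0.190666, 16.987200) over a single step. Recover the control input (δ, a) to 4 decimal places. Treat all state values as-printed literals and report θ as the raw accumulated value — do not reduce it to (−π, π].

δ = 0.4135, a = -0.7520

a = (v'−v)/dt = (-0.112800)/0.15 = -0.7520
Δθ = θ'−θ = 0.468966;  (v·dt/L) = 17.1000·0.15/2.4 = 1.068750
tan δ = Δθ·L/(v·dt) = 0.438799  →  δ = 0.4135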